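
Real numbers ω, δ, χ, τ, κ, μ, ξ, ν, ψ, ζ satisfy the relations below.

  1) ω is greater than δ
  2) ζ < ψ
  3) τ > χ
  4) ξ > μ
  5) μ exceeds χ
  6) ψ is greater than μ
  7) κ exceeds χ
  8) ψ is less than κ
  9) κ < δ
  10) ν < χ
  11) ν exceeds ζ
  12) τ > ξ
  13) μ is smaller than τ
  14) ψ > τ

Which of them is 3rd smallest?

χ

Piecing the relations together gives one ordering: ζ < ν < χ < μ < ξ < τ < ψ < κ < δ < ω.
Counting 3 from the smallest end gives χ.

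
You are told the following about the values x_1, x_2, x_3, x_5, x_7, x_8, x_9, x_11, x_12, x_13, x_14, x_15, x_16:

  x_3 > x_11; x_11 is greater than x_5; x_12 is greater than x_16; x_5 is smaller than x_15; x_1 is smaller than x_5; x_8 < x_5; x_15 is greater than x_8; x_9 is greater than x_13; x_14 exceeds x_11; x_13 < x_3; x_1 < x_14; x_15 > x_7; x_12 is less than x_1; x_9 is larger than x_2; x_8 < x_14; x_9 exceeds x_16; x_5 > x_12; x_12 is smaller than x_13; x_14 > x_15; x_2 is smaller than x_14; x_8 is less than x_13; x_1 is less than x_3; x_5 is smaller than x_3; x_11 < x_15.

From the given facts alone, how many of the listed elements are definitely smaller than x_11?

Directly below x_11: x_5.
One step further: x_8, x_12, x_1 (4 so far).
One step further: x_16 (5 so far).
Nothing else is reachable below x_11; 5 in all.

5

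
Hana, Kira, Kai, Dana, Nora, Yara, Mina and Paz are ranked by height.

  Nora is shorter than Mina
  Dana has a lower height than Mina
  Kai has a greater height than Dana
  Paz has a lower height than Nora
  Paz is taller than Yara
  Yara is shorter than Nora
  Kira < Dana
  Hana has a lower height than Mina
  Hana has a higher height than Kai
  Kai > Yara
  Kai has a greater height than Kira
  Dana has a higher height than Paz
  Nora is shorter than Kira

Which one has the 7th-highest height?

Chaining the given pairs: Yara < Paz < Nora < Kira < Dana < Kai < Hana < Mina.
The 7th largest is Paz.

Paz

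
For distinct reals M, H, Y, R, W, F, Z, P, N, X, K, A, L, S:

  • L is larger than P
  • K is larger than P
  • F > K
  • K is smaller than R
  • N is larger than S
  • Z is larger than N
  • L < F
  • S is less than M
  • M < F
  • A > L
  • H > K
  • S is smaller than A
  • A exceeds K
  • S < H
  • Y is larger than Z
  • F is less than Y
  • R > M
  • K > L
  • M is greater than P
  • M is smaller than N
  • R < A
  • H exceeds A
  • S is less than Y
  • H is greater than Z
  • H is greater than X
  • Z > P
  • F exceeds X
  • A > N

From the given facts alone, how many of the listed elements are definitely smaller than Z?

Directly below Z: P, N.
One step further: S, M (4 so far).
Nothing else is reachable below Z; 4 in all.

4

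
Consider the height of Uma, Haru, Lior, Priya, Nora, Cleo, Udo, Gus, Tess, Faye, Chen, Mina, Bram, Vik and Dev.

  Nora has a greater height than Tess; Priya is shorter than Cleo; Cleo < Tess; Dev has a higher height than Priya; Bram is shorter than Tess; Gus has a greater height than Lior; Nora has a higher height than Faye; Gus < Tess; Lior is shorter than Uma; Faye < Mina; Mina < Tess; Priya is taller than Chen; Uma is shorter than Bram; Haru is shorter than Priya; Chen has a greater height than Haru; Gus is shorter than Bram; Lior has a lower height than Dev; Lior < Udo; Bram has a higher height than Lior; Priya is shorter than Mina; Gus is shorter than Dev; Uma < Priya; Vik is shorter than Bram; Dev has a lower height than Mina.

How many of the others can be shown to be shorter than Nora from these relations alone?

From Nora the given relations immediately reach Faye, Tess.
From those, Gus, Bram, Cleo, Mina — 6 in total.
From those, Lior, Uma, Vik, Priya, Dev — 11 in total.
From those, Haru, Chen — 13 in total.
No other element is forced below Nora by the given relations, so the count is 13.

13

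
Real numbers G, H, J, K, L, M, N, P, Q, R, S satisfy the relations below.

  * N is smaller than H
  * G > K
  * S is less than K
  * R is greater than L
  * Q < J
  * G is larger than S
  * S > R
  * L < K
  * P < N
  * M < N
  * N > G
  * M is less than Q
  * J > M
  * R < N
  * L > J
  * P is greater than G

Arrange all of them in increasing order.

M < Q < J < L < R < S < K < G < P < N < H

Each adjacent pair is fixed by a given relation: M < Q; Q < J; J < L; L < R; R < S; S < K; K < G; G < P; P < N; N < H. Chaining them end to end gives the full order.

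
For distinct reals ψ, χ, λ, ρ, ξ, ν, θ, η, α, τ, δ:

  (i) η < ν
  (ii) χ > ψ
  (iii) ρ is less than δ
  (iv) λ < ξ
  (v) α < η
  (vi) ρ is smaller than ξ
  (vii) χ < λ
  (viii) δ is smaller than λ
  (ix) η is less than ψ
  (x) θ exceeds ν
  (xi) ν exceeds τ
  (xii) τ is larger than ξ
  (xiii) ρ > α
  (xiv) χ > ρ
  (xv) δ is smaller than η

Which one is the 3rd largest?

Piecing the relations together gives one ordering: α < ρ < δ < η < ψ < χ < λ < ξ < τ < ν < θ.
The 3rd largest is τ.

τ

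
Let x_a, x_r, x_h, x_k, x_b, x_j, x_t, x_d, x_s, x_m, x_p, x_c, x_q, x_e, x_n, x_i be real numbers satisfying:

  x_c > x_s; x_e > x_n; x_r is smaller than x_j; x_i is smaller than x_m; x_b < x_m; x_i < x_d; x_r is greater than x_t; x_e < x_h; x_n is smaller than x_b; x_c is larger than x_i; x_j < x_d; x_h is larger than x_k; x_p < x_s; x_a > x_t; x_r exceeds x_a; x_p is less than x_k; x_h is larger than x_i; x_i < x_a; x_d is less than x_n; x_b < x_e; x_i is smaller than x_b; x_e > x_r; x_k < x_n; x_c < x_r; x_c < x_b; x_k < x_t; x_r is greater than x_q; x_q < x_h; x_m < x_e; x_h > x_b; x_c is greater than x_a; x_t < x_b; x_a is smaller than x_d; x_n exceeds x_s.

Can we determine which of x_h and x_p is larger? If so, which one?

x_p < x_k < x_t < x_a < x_c < x_r < x_j < x_d < x_n < x_b < x_m < x_e < x_h, by transitivity through x_k, x_t, x_a, x_c, x_r, x_j, x_d, x_n, x_b, x_m, x_e.
So x_h is larger.

x_h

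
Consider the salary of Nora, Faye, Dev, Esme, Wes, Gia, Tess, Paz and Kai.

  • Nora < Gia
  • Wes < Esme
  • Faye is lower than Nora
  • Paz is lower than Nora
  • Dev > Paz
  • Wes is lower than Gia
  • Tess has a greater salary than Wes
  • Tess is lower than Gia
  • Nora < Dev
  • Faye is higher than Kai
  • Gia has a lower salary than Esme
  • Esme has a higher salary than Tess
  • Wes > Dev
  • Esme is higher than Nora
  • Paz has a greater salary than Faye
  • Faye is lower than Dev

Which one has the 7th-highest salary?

Chaining the given pairs: Kai < Faye < Paz < Nora < Dev < Wes < Tess < Gia < Esme.
The 7th largest is Paz.

Paz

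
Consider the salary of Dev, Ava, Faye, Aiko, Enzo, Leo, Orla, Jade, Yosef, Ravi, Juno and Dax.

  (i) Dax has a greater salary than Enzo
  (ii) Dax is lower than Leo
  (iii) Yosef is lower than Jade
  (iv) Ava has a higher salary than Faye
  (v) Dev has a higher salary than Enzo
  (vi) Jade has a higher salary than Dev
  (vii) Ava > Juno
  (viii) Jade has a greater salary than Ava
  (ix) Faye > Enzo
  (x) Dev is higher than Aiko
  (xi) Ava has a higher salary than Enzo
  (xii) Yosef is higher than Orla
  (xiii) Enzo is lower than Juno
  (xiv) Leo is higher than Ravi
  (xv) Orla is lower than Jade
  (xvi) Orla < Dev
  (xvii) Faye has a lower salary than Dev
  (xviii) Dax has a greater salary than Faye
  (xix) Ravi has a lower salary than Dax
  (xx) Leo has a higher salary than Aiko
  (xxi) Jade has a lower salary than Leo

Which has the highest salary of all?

Leo

Chaining downward from Leo: directly below it, Aiko, Ravi, Jade, Dax; then Orla, Enzo, Faye, Dev, Yosef, Ava; then Juno.
That covers every other element, and nothing is given above Leo, so Leo is the highest salary.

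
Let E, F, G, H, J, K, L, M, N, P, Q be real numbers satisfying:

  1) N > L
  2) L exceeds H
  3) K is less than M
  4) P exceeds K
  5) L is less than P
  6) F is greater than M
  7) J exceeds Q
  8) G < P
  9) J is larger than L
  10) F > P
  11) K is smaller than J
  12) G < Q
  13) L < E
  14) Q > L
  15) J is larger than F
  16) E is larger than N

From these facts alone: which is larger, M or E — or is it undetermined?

Following every chain through M: above M we get F, J; below M we get K.
E is not reached, and no chain runs the other way from E to M.
So the given relations leave the order of M and E undetermined.

undetermined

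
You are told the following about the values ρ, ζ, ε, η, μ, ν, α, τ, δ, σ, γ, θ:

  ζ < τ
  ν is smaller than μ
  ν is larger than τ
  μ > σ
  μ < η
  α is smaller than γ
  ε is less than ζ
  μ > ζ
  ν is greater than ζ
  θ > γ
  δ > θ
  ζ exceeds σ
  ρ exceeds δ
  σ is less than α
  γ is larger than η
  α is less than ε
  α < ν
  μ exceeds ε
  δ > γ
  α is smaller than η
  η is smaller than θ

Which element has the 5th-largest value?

The consecutive relations fix a unique order: σ < α < ε < ζ < τ < ν < μ < η < γ < θ < δ < ρ.
Counting 5 from the largest end gives η.

η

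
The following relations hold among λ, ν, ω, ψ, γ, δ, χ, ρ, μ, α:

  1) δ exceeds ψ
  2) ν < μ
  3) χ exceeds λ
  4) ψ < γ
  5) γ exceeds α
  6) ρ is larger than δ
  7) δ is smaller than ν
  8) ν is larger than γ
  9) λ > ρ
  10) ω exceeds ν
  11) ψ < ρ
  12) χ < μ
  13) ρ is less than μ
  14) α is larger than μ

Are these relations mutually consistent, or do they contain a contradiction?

We have ν < μ stated directly, yet also μ < α < γ < ν by chaining the others — so μ < ν. Contradiction.

inconsistent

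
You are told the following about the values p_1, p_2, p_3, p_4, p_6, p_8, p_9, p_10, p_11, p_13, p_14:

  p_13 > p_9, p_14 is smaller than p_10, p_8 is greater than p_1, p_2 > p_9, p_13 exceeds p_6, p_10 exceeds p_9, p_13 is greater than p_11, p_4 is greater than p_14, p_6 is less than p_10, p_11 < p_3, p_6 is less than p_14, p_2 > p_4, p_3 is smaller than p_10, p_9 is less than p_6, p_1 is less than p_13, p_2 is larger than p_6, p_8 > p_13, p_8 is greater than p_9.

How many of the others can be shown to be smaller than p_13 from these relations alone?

4

From p_13 the given relations immediately reach p_11, p_9, p_6, p_1.
Nothing else is reachable below p_13; 4 in all.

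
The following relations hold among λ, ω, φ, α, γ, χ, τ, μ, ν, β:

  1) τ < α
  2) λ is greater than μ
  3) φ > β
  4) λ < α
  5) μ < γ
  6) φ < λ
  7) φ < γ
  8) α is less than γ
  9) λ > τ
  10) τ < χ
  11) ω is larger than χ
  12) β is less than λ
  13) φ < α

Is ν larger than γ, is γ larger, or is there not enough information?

undetermined

Following every chain through ν: nothing is chained to ν.
γ is not reached, and no chain runs the other way from γ to ν.
So the given relations leave the order of ν and γ undetermined.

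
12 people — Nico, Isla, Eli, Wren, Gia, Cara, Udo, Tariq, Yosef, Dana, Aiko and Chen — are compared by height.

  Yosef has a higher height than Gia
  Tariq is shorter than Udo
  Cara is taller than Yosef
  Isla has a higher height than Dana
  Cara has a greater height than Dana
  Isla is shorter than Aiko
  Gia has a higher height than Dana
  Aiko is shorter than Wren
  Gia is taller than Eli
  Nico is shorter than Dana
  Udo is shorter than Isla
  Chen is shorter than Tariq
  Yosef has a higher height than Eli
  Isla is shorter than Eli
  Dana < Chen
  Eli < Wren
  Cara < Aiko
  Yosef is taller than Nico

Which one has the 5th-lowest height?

Chaining the given pairs: Nico < Dana < Chen < Tariq < Udo < Isla < Eli < Gia < Yosef < Cara < Aiko < Wren.
Counting 5 from the smallest end gives Udo.

Udo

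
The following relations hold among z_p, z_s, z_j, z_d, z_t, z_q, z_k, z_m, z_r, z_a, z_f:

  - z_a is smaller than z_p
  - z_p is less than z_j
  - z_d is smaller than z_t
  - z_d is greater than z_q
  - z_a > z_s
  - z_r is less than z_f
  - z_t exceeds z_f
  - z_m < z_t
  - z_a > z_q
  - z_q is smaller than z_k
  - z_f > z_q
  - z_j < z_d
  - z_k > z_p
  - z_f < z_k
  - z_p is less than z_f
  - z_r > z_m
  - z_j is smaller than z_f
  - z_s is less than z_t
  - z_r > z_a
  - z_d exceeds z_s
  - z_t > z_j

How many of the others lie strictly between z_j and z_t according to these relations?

2

Chaining upward from z_j reaches: z_d, z_f, z_k.
Chaining downward from z_t reaches: z_s, z_q, z_a, z_m, z_r, z_p, z_d, z_f.
Strictly between z_j and z_t are those in both lists: z_d, z_f — 2 elements.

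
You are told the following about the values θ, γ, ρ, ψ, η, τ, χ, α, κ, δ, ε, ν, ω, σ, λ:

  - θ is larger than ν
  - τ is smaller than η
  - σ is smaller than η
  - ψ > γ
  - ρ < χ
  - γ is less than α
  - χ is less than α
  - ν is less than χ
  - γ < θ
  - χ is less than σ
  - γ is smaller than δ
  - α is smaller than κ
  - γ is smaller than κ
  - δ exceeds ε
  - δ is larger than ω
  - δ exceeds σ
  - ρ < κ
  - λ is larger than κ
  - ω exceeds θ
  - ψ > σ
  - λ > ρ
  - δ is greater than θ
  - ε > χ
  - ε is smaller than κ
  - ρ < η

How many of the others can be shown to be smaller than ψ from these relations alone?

5

The elements the relations force below ψ are ρ, ν, γ, χ, σ — no chain reaches any other.
That is 5.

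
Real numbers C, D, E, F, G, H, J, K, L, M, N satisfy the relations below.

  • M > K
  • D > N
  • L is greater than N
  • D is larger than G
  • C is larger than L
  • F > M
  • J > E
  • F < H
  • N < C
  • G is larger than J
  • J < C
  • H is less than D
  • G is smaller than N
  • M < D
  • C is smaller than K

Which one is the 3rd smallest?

G

The consecutive relations fix a unique order: E < J < G < N < L < C < K < M < F < H < D.
Counting 3 from the smallest end gives G.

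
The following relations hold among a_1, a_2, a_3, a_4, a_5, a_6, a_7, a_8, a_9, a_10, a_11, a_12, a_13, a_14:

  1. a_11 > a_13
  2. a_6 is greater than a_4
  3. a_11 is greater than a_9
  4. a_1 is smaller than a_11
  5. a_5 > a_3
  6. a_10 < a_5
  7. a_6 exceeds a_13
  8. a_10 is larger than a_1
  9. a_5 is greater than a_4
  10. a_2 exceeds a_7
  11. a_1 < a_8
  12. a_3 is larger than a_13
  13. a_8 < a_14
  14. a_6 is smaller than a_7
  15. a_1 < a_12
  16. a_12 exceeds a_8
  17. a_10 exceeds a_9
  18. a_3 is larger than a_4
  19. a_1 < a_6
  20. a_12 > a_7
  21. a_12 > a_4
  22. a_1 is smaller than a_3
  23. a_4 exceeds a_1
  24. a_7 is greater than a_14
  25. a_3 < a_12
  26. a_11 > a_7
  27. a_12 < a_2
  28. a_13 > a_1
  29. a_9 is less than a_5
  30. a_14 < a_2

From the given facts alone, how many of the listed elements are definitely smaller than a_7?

6

The elements the relations force below a_7 are a_1, a_4, a_13, a_6, a_8, a_14 — no chain reaches any other.
That is 6.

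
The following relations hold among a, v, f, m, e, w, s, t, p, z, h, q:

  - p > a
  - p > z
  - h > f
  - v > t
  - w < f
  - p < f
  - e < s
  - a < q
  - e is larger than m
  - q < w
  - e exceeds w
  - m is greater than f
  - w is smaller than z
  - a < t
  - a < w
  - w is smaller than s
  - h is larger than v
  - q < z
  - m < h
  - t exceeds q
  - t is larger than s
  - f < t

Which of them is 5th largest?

e

Chaining the given pairs: a < q < w < z < p < f < m < e < s < t < v < h.
Counting 5 from the largest end gives e.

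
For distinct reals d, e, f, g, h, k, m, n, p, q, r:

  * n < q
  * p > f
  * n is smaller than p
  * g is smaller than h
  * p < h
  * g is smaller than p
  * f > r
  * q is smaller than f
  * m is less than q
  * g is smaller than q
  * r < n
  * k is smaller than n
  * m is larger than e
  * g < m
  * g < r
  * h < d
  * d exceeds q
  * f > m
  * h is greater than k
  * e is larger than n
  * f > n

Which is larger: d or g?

d

Following the relations from g: g < r < n < e < m < q < f < p < h < d.
So g < d; d is the larger of the two.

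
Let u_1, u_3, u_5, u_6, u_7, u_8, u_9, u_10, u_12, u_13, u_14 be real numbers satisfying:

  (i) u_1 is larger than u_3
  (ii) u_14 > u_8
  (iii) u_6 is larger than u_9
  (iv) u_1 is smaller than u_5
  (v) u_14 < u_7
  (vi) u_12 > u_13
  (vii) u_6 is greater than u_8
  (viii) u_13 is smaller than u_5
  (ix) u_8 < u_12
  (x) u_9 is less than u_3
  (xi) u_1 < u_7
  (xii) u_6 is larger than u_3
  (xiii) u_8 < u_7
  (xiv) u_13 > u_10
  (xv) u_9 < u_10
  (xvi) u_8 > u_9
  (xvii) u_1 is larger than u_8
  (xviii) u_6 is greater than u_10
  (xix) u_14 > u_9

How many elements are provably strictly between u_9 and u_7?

The relations place u_9 below u_7. An element lies strictly between them when it is forced above u_9 and also forced below u_7.
Above u_9: {u_3, u_10, u_8, u_1, u_13, u_5, u_14, u_6, u_12}. Below u_7: {u_3, u_8, u_1, u_14}.
Intersection: {u_3, u_8, u_1, u_14} — 4.

4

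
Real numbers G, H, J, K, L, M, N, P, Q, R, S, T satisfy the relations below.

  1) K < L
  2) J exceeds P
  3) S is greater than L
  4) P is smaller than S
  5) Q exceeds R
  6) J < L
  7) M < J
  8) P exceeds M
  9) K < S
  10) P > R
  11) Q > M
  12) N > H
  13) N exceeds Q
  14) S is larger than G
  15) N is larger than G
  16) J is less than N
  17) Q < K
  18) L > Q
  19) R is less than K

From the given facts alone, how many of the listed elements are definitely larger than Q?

From Q the given relations immediately reach N, K, L.
From those, S — 4 in total.
No other element is forced above Q by the given relations, so the count is 4.

4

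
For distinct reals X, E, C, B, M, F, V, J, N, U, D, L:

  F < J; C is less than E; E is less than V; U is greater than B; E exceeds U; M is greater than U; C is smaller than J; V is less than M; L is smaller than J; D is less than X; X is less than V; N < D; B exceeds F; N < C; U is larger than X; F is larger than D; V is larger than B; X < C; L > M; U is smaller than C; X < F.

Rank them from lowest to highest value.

N < D < X < F < B < U < C < E < V < M < L < J

Each adjacent pair is fixed by a given relation: N < D; D < X; X < F; F < B; B < U; U < C; C < E; E < V; V < M; M < L; L < J. Chaining them end to end gives the full order.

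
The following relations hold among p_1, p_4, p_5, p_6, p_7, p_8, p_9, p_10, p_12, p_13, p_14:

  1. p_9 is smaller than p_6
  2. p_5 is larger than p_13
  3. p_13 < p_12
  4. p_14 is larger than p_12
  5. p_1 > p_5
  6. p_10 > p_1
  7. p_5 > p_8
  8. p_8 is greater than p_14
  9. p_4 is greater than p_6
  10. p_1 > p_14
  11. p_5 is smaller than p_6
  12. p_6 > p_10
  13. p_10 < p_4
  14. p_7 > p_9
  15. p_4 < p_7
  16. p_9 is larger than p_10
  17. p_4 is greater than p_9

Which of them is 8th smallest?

p_9

Piecing the relations together gives one ordering: p_13 < p_12 < p_14 < p_8 < p_5 < p_1 < p_10 < p_9 < p_6 < p_4 < p_7.
Counting 8 from the smallest end gives p_9.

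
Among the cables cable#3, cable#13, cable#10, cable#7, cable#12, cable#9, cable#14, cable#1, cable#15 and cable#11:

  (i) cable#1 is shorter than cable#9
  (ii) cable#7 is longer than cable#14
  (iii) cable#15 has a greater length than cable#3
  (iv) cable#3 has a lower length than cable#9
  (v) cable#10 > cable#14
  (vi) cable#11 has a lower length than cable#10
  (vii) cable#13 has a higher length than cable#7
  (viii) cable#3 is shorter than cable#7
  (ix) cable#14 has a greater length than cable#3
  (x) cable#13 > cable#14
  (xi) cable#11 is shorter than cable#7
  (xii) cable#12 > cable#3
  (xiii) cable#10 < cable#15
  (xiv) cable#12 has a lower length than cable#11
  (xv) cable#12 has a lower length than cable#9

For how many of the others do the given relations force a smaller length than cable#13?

Directly below cable#13: cable#14, cable#7.
One step further: cable#3, cable#11 (4 so far).
One step further: cable#12 (5 so far).
No other element is forced below cable#13 by the given relations, so the count is 5.

5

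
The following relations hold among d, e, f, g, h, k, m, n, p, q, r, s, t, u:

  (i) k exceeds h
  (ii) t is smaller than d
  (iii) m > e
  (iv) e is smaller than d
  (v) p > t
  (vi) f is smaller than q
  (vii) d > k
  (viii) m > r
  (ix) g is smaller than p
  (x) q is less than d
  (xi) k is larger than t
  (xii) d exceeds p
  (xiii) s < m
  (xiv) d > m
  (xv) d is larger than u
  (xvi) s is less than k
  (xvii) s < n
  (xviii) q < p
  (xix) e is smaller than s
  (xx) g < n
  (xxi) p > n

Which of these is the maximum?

d

e is not greatest since e < s; t is not greatest since t < p; s is not greatest since s < m; u is not greatest since u < d; f is not greatest since f < q; q is not greatest since q < d; h is not greatest since h < k; g is not greatest since g < p; n is not greatest since n < p; p is not greatest since p < d; r is not greatest since r < m; m is not greatest since m < d; k is not greatest since k < d.
Only d has nothing above it, so d is the maximum.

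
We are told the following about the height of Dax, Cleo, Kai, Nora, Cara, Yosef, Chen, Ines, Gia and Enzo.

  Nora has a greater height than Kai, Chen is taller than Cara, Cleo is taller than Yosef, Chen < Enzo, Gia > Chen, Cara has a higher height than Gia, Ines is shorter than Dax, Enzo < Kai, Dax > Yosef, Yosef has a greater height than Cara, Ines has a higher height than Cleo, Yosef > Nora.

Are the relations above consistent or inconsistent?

inconsistent

We have Chen < Gia stated directly, yet also Gia < Cara < Chen by chaining the others — so Gia < Chen. Contradiction.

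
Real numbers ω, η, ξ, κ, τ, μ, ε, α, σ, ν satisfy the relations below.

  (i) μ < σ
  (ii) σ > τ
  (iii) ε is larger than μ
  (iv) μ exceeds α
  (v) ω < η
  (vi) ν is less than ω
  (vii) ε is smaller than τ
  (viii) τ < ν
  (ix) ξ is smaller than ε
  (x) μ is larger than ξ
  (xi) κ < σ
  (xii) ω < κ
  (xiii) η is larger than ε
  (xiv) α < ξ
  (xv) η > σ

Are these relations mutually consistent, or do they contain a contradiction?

The single ordering α < ξ < μ < ε < τ < ν < ω < κ < σ < η satisfies every listed relation, so no contradiction arises.

consistent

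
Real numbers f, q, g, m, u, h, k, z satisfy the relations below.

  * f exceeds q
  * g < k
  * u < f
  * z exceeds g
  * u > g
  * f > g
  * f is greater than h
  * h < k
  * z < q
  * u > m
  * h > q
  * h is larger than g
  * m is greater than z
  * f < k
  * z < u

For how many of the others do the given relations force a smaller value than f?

Directly below f: g, q, h, u.
One step further: z, m (6 so far).
Nothing else is reachable below f; 6 in all.

6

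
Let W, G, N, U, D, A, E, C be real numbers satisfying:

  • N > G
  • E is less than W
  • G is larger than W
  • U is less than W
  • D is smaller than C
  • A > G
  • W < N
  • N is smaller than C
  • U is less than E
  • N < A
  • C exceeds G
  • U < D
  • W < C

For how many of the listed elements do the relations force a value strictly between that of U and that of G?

The relations place U below G. An element lies strictly between them when it is forced above U and also forced below G.
Above U: {E, W, D, N, C, A}. Below G: {E, W}.
Intersection: {E, W} — 2.

2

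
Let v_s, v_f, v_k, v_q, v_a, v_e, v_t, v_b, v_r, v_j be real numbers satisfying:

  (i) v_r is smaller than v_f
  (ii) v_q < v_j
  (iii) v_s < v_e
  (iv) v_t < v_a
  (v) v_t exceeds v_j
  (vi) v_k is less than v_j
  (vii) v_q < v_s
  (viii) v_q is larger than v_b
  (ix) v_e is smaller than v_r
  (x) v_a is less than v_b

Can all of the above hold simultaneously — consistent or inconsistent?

Chaining the given relations yields v_j < v_t < v_a < v_b < v_q, so v_j < v_q. But one relation states v_q < v_j. These cannot both hold.

inconsistent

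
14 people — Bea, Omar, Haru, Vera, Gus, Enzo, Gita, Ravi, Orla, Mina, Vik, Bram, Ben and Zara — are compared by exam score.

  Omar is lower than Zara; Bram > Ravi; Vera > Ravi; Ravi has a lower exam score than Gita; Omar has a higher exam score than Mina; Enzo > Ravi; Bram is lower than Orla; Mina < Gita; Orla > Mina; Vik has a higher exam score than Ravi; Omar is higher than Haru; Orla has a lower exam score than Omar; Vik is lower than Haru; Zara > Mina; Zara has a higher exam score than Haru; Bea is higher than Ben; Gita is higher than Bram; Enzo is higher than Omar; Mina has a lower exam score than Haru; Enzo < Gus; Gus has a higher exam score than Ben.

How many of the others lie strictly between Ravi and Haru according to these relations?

1

Chaining upward from Ravi reaches: Vik, Vera, Bram, Orla, Omar, Enzo, Zara, Gita, Gus.
Chaining downward from Haru reaches: Mina, Vik.
Strictly between Ravi and Haru are those in both lists: Vik — 1 element.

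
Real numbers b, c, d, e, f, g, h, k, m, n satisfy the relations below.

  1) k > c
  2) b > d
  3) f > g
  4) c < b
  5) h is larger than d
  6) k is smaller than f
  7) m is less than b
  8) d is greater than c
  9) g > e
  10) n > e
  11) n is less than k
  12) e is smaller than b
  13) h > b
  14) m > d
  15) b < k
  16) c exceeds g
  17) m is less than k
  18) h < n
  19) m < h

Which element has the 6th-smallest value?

The consecutive relations fix a unique order: e < g < c < d < m < b < h < n < k < f.
Counting 6 from the smallest end gives b.

b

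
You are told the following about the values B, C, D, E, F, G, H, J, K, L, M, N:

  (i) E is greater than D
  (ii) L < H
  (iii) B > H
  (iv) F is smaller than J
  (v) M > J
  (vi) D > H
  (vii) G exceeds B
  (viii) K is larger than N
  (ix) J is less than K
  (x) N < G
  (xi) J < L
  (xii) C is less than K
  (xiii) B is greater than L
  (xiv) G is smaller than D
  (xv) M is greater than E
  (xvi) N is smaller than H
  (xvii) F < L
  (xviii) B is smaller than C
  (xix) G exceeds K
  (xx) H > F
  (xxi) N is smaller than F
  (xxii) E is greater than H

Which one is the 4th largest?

G

Piecing the relations together gives one ordering: N < F < J < L < H < B < C < K < G < D < E < M.
The 4th largest is G.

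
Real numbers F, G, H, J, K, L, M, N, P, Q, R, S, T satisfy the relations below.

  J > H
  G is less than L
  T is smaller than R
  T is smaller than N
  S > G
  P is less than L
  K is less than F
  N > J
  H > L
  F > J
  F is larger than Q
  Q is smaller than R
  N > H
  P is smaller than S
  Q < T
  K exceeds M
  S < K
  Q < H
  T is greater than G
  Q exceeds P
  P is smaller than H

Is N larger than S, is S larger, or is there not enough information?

Following every chain through S: above S we get K, F; below S we get P, G.
N is not reached, and no chain runs the other way from N to S.
So the given relations leave the order of S and N undetermined.

undetermined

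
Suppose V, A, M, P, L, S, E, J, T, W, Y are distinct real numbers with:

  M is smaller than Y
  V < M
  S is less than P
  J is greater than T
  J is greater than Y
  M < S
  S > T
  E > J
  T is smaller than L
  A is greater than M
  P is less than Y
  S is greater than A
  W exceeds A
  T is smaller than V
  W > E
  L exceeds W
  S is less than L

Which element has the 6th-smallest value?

P

Piecing the relations together gives one ordering: T < V < M < A < S < P < Y < J < E < W < L.
Counting 6 from the smallest end gives P.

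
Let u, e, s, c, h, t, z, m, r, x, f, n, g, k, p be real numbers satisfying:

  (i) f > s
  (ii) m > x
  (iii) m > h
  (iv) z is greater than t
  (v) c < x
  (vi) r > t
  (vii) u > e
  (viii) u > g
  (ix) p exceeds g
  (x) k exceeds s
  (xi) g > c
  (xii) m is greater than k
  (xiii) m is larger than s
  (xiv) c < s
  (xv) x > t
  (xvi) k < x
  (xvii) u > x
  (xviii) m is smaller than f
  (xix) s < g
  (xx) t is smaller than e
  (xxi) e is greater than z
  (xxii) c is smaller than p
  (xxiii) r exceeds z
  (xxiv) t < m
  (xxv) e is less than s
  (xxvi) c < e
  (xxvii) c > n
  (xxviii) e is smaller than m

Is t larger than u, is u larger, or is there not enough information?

t < z and z < e give t < e.
With e < s: t < z < e < s.
Then s < k extends the chain to k.
Then k < x extends the chain to x.
With x < u: t < z < e < s < k < x < u.
So u is larger.

u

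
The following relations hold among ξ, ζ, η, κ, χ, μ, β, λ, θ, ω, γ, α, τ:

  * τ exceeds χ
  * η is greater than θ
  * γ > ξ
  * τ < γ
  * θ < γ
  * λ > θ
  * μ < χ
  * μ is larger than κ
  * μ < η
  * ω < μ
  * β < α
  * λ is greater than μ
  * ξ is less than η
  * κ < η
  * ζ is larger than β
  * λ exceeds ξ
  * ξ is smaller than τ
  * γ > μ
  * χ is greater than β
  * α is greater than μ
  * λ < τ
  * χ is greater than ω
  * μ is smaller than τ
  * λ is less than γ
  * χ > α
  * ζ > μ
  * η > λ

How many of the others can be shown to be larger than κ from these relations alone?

Directly above κ: μ, η.
One step further: α, λ, χ, τ, ζ, γ (8 so far).
No other element is forced above κ by the given relations, so the count is 8.

8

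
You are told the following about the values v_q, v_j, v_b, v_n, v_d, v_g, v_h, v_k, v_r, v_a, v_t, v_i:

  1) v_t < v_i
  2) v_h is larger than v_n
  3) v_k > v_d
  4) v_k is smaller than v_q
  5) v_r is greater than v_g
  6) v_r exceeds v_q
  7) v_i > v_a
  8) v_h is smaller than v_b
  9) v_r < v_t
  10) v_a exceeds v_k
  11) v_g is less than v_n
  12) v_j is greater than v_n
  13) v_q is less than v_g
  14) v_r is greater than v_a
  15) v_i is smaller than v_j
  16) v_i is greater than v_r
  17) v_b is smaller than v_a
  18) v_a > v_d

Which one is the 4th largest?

v_r

Chaining the given pairs: v_d < v_k < v_q < v_g < v_n < v_h < v_b < v_a < v_r < v_t < v_i < v_j.
The 4th largest is v_r.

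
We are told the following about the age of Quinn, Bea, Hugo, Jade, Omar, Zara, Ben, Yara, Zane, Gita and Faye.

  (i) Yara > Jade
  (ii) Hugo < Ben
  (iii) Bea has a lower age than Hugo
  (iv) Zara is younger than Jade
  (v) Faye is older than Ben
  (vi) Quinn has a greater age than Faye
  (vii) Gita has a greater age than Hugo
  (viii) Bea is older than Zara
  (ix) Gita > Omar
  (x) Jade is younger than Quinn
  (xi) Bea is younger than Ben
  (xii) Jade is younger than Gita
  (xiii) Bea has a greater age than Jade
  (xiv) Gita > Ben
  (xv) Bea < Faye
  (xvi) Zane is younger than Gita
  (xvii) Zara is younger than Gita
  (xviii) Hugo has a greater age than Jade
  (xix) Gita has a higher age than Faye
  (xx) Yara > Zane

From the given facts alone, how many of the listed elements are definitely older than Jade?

Directly above Jade: Yara, Bea, Hugo, Gita, Quinn.
One step further: Ben, Faye (7 so far).
Nothing else is reachable above Jade; 7 in all.

7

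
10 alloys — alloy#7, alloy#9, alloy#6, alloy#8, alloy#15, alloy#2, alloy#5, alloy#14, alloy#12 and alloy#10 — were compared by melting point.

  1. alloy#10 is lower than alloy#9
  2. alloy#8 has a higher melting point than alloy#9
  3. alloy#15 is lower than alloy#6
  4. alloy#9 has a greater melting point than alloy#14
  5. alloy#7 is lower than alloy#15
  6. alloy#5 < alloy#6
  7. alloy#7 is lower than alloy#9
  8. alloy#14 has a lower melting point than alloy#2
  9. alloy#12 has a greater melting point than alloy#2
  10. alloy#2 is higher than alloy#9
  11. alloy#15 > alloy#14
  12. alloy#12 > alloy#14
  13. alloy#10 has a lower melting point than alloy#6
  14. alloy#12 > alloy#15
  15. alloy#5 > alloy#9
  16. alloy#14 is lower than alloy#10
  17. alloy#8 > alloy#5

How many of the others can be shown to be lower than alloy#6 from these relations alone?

Directly below alloy#6: alloy#10, alloy#5, alloy#15.
One step further: alloy#14, alloy#7, alloy#9 (6 so far).
No other element is forced below alloy#6 by the given relations, so the count is 6.

6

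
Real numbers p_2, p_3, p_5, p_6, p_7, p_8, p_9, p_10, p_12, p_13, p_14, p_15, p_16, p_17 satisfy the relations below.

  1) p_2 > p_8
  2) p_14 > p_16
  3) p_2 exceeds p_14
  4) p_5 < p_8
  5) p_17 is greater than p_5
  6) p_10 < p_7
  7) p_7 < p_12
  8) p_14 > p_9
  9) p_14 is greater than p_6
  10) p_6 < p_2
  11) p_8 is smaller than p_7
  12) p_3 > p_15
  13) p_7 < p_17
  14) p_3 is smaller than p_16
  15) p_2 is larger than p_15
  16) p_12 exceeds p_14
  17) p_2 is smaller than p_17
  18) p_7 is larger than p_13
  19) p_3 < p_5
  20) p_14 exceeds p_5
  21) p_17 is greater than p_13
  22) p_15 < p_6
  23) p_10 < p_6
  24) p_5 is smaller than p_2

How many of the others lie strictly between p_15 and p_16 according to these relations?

1

Chaining upward from p_15 reaches: p_3, p_5, p_8, p_7, p_6, p_14, p_2, p_17, p_12.
Chaining downward from p_16 reaches: p_3.
Strictly between p_15 and p_16 are those in both lists: p_3 — 1 element.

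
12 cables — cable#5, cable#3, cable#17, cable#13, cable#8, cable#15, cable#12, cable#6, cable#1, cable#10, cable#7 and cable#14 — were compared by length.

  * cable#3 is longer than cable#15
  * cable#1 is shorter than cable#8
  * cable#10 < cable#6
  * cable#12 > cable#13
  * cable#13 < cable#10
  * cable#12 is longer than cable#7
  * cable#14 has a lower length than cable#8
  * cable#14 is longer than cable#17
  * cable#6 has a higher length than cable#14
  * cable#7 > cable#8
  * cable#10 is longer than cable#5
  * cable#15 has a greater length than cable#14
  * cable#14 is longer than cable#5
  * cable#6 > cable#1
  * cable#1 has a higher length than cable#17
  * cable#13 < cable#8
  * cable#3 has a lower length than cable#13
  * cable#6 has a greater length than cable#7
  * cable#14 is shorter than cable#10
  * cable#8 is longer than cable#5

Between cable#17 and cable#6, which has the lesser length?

Link the given pairs in sequence: cable#17 < cable#14; cable#14 < cable#15; cable#15 < cable#3; cable#3 < cable#13; cable#13 < cable#8; cable#8 < cable#7; cable#7 < cable#6.
Together: cable#17 < cable#14 < cable#15 < cable#3 < cable#13 < cable#8 < cable#7 < cable#6.
So cable#17 < cable#6; cable#17 is the shorter of the two.

cable#17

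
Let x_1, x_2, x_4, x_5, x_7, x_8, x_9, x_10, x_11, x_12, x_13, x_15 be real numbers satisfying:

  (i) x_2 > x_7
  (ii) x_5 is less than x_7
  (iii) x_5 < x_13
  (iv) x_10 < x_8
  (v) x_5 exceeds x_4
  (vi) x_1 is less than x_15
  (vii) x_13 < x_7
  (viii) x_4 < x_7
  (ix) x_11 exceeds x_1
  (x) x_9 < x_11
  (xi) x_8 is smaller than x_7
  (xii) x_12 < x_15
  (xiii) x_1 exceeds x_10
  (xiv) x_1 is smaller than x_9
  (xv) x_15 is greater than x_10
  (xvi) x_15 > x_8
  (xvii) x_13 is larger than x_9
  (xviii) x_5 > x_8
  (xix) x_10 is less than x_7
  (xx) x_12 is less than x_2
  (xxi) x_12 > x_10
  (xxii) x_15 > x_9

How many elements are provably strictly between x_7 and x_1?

2

Chaining upward from x_1 reaches: x_9, x_11, x_15, x_13, x_2.
Chaining downward from x_7 reaches: x_4, x_10, x_9, x_8, x_5, x_13.
Strictly between x_1 and x_7 are those in both lists: x_9, x_13 — 2 elements.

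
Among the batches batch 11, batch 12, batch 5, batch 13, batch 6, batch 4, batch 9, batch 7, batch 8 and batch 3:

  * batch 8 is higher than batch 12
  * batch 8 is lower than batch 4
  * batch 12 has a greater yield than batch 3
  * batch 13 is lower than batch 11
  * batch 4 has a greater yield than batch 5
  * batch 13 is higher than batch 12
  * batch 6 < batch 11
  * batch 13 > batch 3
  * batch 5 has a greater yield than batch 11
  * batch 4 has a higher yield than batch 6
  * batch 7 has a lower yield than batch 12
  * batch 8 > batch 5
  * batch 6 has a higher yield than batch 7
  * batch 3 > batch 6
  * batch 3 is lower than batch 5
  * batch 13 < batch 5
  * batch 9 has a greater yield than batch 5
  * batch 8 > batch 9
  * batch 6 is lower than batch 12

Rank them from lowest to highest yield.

batch 7 < batch 6 < batch 3 < batch 12 < batch 13 < batch 11 < batch 5 < batch 9 < batch 8 < batch 4

The consecutive links are each given: batch 7 < batch 6; batch 6 < batch 3; batch 3 < batch 12; batch 12 < batch 13; batch 13 < batch 11; batch 11 < batch 5; batch 5 < batch 9; batch 9 < batch 8; batch 8 < batch 4.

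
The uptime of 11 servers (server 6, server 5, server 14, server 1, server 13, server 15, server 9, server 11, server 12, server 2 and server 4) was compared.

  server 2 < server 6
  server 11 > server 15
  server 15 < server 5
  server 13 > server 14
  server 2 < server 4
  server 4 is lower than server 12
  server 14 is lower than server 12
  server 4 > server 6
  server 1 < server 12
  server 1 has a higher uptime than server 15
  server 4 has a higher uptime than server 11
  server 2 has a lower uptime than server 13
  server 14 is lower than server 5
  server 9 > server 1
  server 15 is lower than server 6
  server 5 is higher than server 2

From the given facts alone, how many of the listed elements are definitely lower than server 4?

From server 4 the given relations immediately reach server 2, server 11, server 6.
From those, server 15 — 4 in total.
Nothing else is reachable below server 4; 4 in all.

4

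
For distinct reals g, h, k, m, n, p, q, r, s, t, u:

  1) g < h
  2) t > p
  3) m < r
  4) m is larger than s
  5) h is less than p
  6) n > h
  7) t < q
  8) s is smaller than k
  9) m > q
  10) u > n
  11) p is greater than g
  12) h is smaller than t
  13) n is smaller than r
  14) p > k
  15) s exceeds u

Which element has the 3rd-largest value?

Chaining the given pairs: g < h < n < u < s < k < p < t < q < m < r.
Counting 3 from the largest end gives q.

q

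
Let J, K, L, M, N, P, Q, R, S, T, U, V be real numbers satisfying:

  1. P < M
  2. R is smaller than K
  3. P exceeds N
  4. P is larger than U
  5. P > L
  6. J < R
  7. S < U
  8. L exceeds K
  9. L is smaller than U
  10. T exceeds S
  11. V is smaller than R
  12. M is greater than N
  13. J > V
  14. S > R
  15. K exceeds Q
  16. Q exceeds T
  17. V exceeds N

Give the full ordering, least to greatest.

Nothing is placed below N, so it is least; from there N < V; V < J; J < R; R < S; S < T; T < Q; Q < K; K < L; L < U; U < P; P < M, each given directly.

N < V < J < R < S < T < Q < K < L < U < P < M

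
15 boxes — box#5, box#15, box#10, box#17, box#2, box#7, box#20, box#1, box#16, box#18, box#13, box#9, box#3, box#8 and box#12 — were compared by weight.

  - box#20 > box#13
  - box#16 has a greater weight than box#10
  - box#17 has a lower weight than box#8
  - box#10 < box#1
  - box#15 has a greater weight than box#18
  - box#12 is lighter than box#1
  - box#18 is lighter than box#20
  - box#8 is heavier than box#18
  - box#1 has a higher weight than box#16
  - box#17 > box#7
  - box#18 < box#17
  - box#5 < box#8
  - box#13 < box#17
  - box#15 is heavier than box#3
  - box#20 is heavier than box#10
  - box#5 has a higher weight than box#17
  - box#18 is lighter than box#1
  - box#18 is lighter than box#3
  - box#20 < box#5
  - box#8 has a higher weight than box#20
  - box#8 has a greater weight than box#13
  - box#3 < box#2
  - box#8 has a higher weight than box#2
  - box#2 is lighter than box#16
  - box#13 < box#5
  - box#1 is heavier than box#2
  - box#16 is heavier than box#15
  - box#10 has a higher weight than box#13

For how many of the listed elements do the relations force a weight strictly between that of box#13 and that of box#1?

The relations place box#13 below box#1. An element lies strictly between them when it is forced above box#13 and also forced below box#1.
Above box#13: {box#10, box#17, box#20, box#16, box#5, box#8}. Below box#1: {box#10, box#18, box#3, box#2, box#15, box#12, box#16}.
Intersection: {box#10, box#16} — 2.

2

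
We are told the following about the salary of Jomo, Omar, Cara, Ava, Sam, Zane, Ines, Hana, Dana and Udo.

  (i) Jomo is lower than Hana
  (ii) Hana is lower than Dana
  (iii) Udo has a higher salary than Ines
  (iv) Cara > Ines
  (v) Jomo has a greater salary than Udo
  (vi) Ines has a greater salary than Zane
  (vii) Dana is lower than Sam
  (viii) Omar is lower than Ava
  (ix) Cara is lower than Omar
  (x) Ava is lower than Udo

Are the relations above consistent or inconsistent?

The single ordering Zane < Ines < Cara < Omar < Ava < Udo < Jomo < Hana < Dana < Sam satisfies every listed relation, so no contradiction arises.

consistent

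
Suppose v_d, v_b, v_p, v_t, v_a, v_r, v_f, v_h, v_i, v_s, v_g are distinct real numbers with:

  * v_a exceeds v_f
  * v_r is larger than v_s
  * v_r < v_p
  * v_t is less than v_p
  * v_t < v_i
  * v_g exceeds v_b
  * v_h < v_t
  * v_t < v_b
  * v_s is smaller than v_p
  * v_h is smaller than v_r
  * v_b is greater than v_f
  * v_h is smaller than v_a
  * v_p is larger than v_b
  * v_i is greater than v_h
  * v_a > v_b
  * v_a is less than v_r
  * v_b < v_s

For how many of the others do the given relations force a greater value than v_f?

6

From v_f the given relations immediately reach v_b, v_a.
From those, v_s, v_r, v_g, v_p — 6 in total.
Nothing else is reachable above v_f; 6 in all.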